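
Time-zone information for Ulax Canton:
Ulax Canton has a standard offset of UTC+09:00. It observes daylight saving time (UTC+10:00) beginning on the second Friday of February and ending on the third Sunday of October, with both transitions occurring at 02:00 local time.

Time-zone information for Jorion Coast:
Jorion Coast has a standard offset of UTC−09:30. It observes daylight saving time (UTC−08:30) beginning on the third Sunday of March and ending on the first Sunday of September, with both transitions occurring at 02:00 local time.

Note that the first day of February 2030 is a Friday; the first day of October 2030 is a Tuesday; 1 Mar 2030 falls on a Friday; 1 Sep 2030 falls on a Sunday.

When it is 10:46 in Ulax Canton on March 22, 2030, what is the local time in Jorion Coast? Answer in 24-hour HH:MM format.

16:16

1 February 2030 is a Friday, so the first Friday is February 1 and the second is February 8.
1 October 2030 is a Tuesday, so the first Sunday is October 6 and the third is October 20.
March 22, 2030 lies within the daylight-saving period (8 February – 20 October), so Ulax Canton is on daylight time, UTC+10:00.
10:46 Ulax Canton − 10h = 00:46 UTC.
1 March 2030 is a Friday, so the first Sunday is March 3 and the third is March 17.
1 September 2030 is a Sunday, so the first Sunday is September 1.
At the standard offset (UTC−09:30), 00:46 UTC − 9h30m = 15:16 Jorion Coast standard time (rolling into the previous day, 21 March 2030).
The standard-time date in Jorion Coast, March 21, 2030, lies within the daylight-saving period (17 March – 1 September), so Jorion Coast is on daylight time, UTC−08:30.
00:46 UTC − 8h30m = 16:16 Jorion Coast (rolling into the previous day, 21 March 2030).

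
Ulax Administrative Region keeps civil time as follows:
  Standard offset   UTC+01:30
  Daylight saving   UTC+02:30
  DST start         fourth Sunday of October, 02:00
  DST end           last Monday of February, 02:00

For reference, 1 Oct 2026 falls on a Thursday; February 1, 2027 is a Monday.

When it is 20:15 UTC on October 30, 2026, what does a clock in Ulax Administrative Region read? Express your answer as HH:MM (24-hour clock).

1 October 2026 is a Thursday, so the first Sunday is October 4 and the fourth is October 25.
1 February 2027 is a Monday, so Mondays fall on 1, 8, 15, 22; the last is February 22.
At the standard offset (UTC+01:30), 20:15 UTC + 1h30m = 21:45 Ulax Administrative Region standard time.
The standard-time date in Ulax Administrative Region, October 30, 2026, lies within the daylight-saving period (25 October 2026 – 22 February 2027), so Ulax Administrative Region is on daylight time, UTC+02:30.
20:15 UTC + 2h30m = 22:45 local.

22:45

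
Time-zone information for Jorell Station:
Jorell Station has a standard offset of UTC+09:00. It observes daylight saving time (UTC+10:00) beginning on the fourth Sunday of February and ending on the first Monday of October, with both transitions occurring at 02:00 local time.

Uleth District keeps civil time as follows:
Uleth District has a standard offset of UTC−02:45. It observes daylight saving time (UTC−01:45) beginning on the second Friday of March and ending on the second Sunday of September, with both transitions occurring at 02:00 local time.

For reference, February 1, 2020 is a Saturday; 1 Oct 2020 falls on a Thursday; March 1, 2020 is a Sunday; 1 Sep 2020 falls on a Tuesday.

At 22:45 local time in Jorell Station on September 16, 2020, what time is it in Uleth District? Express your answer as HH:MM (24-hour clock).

10:00

1 February 2020 is a Saturday, so the first Sunday is February 2 and the fourth is February 23.
1 October 2020 is a Thursday, so the first Monday is October 5.
September 16, 2020 falls between 23 February and 5 October, so daylight saving is in effect and Jorell Station is at UTC+10:00.
22:45 Jorell Station − 10h = 12:45 UTC.
1 March 2020 is a Sunday, so the first Friday is March 6 and the second is March 13.
1 September 2020 is a Tuesday, so the first Sunday is September 6 and the second is September 13.
At the standard offset (UTC−02:45), 12:45 UTC − 2h45m = 10:00 Uleth District standard time.
The standard-time date in Uleth District, September 16, 2020, does not fall between 13 March and 13 September, so daylight saving is not in effect and Uleth District is at UTC−02:45.
12:45 UTC − 2h45m = 10:00 Uleth District.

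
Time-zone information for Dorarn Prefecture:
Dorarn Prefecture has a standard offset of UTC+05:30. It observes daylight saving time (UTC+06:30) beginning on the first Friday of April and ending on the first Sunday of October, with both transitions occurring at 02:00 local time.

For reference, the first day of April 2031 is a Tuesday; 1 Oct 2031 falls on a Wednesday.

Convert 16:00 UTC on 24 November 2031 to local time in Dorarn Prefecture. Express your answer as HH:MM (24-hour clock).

1 April 2031 is a Tuesday, so the first Friday is April 4.
1 October 2031 is a Wednesday, so the first Sunday is October 5.
At the standard offset (UTC+05:30), 16:00 UTC + 5h30m = 21:30 Dorarn Prefecture standard time.
The standard-time date in Dorarn Prefecture, 24 November 2031, is outside the daylight-saving period (4 April – 5 October), so Dorarn Prefecture is on standard time, UTC+05:30.
16:00 UTC + 5h30m = 21:30 local.

21:30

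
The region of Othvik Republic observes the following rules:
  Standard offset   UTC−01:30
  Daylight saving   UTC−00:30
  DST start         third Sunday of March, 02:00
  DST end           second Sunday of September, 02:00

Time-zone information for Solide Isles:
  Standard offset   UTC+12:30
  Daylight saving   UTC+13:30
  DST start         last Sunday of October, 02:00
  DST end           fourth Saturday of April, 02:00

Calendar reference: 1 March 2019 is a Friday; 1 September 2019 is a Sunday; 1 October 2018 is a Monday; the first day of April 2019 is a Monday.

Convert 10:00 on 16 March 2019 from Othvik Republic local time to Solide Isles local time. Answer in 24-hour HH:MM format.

01:00

1 March 2019 is a Friday, so the first Sunday is March 3 and the third is March 17.
1 September 2019 is a Sunday, so the first Sunday is September 1 and the second is September 8.
16 March 2019 does not fall between 17 March and 8 September, so daylight saving is not in effect and Othvik Republic is at UTC−01:30.
10:00 Othvik Republic + 1h30m = 11:30 UTC.
1 October 2018 is a Monday, so Sundays fall on 7, 14, 21, 28; the last is October 28.
1 April 2019 is a Monday, so the first Saturday is April 6 and the fourth is April 27.
At the standard offset (UTC+12:30), 11:30 UTC + 12h30m = 00:00 Solide Isles standard time (rolling into the next day, 17 March 2019).
The standard-time date in Solide Isles, 17 March 2019, falls between 28 October 2018 and 27 April 2019, so daylight saving is in effect and Solide Isles is at UTC+13:30.
11:30 UTC + 13h30m = 01:00 Solide Isles (rolling into the next day, 17 March 2019).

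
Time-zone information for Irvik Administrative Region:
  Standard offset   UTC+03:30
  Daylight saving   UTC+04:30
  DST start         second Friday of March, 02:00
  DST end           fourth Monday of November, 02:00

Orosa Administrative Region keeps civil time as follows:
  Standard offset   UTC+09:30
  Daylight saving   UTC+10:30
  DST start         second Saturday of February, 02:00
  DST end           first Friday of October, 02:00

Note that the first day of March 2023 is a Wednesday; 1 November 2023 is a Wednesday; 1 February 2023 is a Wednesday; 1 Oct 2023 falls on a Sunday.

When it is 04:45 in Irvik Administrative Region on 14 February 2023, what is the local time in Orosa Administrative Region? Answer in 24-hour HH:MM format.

1 March 2023 is a Wednesday, so the first Friday is March 3 and the second is March 10.
1 November 2023 is a Wednesday, so the first Monday is November 6 and the fourth is November 27.
Daylight saving runs 10 March – 27 November; 14 February 2023 is outside that window, so Irvik Administrative Region is on standard time at UTC+03:30.
04:45 Irvik Administrative Region − 3h30m = 01:15 UTC.
1 February 2023 is a Wednesday, so the first Saturday is February 4 and the second is February 11.
1 October 2023 is a Sunday, so the first Friday is October 6.
At the standard offset (UTC+09:30), 01:15 UTC + 9h30m = 10:45 Orosa Administrative Region standard time.
The standard-time date in Orosa Administrative Region, 14 February 2023, lies within the daylight-saving period (11 February – 6 October), so Orosa Administrative Region is on daylight time, UTC+10:30.
01:15 UTC + 10h30m = 11:45 Orosa Administrative Region.

11:45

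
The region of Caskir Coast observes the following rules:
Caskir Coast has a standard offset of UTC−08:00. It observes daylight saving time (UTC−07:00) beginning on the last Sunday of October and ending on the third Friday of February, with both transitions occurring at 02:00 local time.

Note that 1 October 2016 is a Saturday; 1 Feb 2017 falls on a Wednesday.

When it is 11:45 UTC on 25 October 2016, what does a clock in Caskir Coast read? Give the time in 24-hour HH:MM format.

03:45

1 October 2016 is a Saturday, so Sundays fall on 2, 9, 16, 23, 30; the last is October 30.
1 February 2017 is a Wednesday, so the first Friday is February 3 and the third is February 17.
At the standard offset (UTC−08:00), 11:45 UTC − 8h = 03:45 Caskir Coast standard time.
The standard-time date in Caskir Coast, 25 October 2016, does not fall between 30 October 2016 and 17 February 2017, so daylight saving is not in effect and Caskir Coast is at UTC−08:00.
11:45 UTC − 8h = 03:45 local.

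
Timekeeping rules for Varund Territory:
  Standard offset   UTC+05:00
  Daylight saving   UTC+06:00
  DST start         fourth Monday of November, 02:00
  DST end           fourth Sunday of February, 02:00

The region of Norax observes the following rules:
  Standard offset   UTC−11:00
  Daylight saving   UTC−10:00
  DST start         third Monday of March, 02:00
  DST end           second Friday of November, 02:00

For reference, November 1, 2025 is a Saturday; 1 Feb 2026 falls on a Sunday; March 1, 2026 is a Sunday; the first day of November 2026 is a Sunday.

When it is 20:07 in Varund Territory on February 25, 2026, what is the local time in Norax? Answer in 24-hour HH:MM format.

1 November 2025 is a Saturday, so the first Monday is November 3 and the fourth is November 24.
1 February 2026 is a Sunday, so the first Sunday is February 1 and the fourth is February 22.
February 25, 2026 does not fall between 24 November 2025 and 22 February 2026, so daylight saving is not in effect and Varund Territory is at UTC+05:00.
20:07 Varund Territory − 5h = 15:07 UTC.
1 March 2026 is a Sunday, so the first Monday is March 2 and the third is March 16.
1 November 2026 is a Sunday, so the first Friday is November 6 and the second is November 13.
At the standard offset (UTC−11:00), 15:07 UTC − 11h = 04:07 Norax standard time.
The standard-time date in Norax, February 25, 2026, is outside the daylight-saving period (16 March – 13 November), so Norax is on standard time, UTC−11:00.
15:07 UTC − 11h = 04:07 Norax.

04:07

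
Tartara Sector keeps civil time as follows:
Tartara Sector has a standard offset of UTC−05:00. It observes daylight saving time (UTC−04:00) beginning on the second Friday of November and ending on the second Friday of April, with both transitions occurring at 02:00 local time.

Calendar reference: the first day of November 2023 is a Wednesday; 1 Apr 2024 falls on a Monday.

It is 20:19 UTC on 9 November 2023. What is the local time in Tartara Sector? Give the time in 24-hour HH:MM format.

15:19

1 November 2023 is a Wednesday, so the first Friday is November 3 and the second is November 10.
1 April 2024 is a Monday, so the first Friday is April 5 and the second is April 12.
At the standard offset (UTC−05:00), 20:19 UTC − 5h = 15:19 Tartara Sector standard time.
Daylight saving runs 10 November 2023 – 12 April 2024; the standard-time date in Tartara Sector, 9 November 2023, is outside that window, so Tartara Sector is on standard time at UTC−05:00.
20:19 UTC − 5h = 15:19 local.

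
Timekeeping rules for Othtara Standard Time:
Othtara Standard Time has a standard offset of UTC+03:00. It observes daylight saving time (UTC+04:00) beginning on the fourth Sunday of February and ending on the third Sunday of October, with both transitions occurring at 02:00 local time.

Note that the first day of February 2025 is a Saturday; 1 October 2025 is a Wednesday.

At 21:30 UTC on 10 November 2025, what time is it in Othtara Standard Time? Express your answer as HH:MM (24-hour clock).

00:30

1 February 2025 is a Saturday, so the first Sunday is February 2 and the fourth is February 23.
1 October 2025 is a Wednesday, so the first Sunday is October 5 and the third is October 19.
At the standard offset (UTC+03:00), 21:30 UTC + 3h = 00:30 Othtara Standard Time standard time (rolling into the next day, 11 November 2025).
Daylight saving runs 23 February – 19 October; the standard-time date in Othtara Standard Time, 11 November 2025, is outside that window, so Othtara Standard Time is on standard time at UTC+03:00.
21:30 UTC + 3h = 00:30 local (rolling into the next day, 11 November 2025).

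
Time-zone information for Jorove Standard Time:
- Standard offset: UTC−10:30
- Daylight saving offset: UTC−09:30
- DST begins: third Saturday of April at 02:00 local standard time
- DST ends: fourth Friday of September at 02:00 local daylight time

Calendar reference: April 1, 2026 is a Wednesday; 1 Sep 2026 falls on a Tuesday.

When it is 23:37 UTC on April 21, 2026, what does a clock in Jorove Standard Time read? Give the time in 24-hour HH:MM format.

1 April 2026 is a Wednesday, so the first Saturday is April 4 and the third is April 18.
1 September 2026 is a Tuesday, so the first Friday is September 4 and the fourth is September 25.
At the standard offset (UTC−10:30), 23:37 UTC − 10h30m = 13:07 Jorove Standard Time standard time.
The standard-time date in Jorove Standard Time, April 21, 2026, falls between 18 April and 25 September, so daylight saving is in effect and Jorove Standard Time is at UTC−09:30.
23:37 UTC − 9h30m = 14:07 local.

14:07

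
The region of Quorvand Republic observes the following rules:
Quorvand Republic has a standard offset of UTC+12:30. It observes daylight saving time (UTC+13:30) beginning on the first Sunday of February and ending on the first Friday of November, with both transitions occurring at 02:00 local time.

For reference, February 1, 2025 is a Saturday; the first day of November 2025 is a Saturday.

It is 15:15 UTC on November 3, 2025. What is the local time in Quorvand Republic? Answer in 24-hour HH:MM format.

1 February 2025 is a Saturday, so the first Sunday is February 2.
1 November 2025 is a Saturday, so the first Friday is November 7.
At the standard offset (UTC+12:30), 15:15 UTC + 12h30m = 03:45 Quorvand Republic standard time (rolling into the next day, 4 November 2025).
The standard-time date in Quorvand Republic, November 4, 2025, falls between 2 February and 7 November, so daylight saving is in effect and Quorvand Republic is at UTC+13:30.
15:15 UTC + 13h30m = 04:45 local (rolling into the next day, 4 November 2025).

04:45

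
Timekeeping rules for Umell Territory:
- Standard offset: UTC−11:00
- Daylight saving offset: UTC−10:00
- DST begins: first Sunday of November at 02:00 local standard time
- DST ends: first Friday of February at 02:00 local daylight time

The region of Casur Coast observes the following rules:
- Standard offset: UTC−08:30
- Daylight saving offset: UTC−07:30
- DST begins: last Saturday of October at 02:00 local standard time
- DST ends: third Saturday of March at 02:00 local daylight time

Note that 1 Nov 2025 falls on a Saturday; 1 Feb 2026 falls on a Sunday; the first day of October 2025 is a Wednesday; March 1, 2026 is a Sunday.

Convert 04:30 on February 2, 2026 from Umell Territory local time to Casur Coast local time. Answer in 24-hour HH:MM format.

1 November 2025 is a Saturday, so the first Sunday is November 2.
1 February 2026 is a Sunday, so the first Friday is February 6.
February 2, 2026 falls between 2 November 2025 and 6 February 2026, so daylight saving is in effect and Umell Territory is at UTC−10:00.
04:30 Umell Territory + 10h = 14:30 UTC.
1 October 2025 is a Wednesday, so Saturdays fall on 4, 11, 18, 25; the last is October 25.
1 March 2026 is a Sunday, so the first Saturday is March 7 and the third is March 21.
At the standard offset (UTC−08:30), 14:30 UTC − 8h30m = 06:00 Casur Coast standard time.
Daylight saving runs 25 October 2025 – 21 March 2026; the standard-time date in Casur Coast, February 2, 2026, is inside that window, so Casur Coast is at UTC−07:30.
14:30 UTC − 7h30m = 07:00 Casur Coast.

07:00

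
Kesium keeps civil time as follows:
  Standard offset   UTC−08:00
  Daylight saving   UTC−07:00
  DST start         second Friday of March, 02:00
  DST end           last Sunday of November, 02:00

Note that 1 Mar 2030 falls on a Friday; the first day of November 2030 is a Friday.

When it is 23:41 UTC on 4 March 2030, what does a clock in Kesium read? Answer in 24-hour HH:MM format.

15:41

1 March 2030 is a Friday, so the first Friday is March 1 and the second is March 8.
1 November 2030 is a Friday, so Sundays fall on 3, 10, 17, 24; the last is November 24.
At the standard offset (UTC−08:00), 23:41 UTC − 8h = 15:41 Kesium standard time.
The standard-time date in Kesium, 4 March 2030, does not fall between 8 March and 24 November, so daylight saving is not in effect and Kesium is at UTC−08:00.
23:41 UTC − 8h = 15:41 local.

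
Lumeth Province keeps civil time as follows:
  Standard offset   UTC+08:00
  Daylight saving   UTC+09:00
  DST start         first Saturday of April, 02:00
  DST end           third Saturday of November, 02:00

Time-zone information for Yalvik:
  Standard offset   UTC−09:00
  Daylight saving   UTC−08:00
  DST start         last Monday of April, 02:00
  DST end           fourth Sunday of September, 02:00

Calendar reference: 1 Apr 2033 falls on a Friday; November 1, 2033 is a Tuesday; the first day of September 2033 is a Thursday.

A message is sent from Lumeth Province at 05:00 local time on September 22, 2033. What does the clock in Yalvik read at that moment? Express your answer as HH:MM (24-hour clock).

1 April 2033 is a Friday, so the first Saturday is April 2.
1 November 2033 is a Tuesday, so the first Saturday is November 5 and the third is November 19.
Daylight saving runs 2 April – 19 November; September 22, 2033 is inside that window, so Lumeth Province is at UTC+09:00.
05:00 Lumeth Province − 9h = 20:00 UTC (rolling into the previous day, 21 September 2033).
1 April 2033 is a Friday, so Mondays fall on 4, 11, 18, 25; the last is April 25.
1 September 2033 is a Thursday, so the first Sunday is September 4 and the fourth is September 25.
At the standard offset (UTC−09:00), 20:00 UTC − 9h = 11:00 Yalvik standard time.
The standard-time date in Yalvik, September 21, 2033, lies within the daylight-saving period (25 April – 25 September), so Yalvik is on daylight time, UTC−08:00.
20:00 UTC − 8h = 12:00 Yalvik.

12:00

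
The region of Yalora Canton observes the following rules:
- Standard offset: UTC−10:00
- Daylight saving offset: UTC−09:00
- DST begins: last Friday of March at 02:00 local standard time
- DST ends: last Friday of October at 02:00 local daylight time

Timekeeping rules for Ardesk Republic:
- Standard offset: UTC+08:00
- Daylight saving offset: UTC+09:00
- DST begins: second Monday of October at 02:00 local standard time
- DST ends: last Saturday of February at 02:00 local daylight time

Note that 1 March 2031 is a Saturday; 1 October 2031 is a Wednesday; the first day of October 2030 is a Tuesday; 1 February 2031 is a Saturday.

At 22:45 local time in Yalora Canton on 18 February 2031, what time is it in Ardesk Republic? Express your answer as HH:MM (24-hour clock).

1 March 2031 is a Saturday, so Fridays fall on 7, 14, 21, 28; the last is March 28.
1 October 2031 is a Wednesday, so Fridays fall on 3, 10, 17, 24, 31; the last is October 31.
18 February 2031 is outside the daylight-saving period (28 March – 31 October), so Yalora Canton is on standard time, UTC−10:00.
22:45 Yalora Canton + 10h = 08:45 UTC (rolling into the next day, 19 February 2031).
1 October 2030 is a Tuesday, so the first Monday is October 7 and the second is October 14.
1 February 2031 is a Saturday, so Saturdays fall on 1, 8, 15, 22; the last is February 22.
At the standard offset (UTC+08:00), 08:45 UTC + 8h = 16:45 Ardesk Republic standard time.
The standard-time date in Ardesk Republic, 19 February 2031, falls between 14 October 2030 and 22 February 2031, so daylight saving is in effect and Ardesk Republic is at UTC+09:00.
08:45 UTC + 9h = 17:45 Ardesk Republic.

17:45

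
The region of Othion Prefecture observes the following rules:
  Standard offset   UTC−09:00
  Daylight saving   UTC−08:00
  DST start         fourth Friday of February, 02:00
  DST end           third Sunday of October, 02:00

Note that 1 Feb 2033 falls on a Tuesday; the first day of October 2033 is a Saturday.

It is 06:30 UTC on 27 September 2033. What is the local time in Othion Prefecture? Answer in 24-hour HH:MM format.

22:30

1 February 2033 is a Tuesday, so the first Friday is February 4 and the fourth is February 25.
1 October 2033 is a Saturday, so the first Sunday is October 2 and the third is October 16.
At the standard offset (UTC−09:00), 06:30 UTC − 9h = 21:30 Othion Prefecture standard time (rolling into the previous day, 26 September 2033).
The standard-time date in Othion Prefecture, 26 September 2033, falls between 25 February and 16 October, so daylight saving is in effect and Othion Prefecture is at UTC−08:00.
06:30 UTC − 8h = 22:30 local (rolling into the previous day, 26 September 2033).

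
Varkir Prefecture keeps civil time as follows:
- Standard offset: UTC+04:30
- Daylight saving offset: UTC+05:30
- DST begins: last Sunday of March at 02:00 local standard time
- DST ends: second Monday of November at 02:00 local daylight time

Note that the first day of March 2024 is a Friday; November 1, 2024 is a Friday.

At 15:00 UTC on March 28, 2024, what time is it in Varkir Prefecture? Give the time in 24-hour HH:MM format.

19:30

1 March 2024 is a Friday, so Sundays fall on 3, 10, 17, 24, 31; the last is March 31.
1 November 2024 is a Friday, so the first Monday is November 4 and the second is November 11.
At the standard offset (UTC+04:30), 15:00 UTC + 4h30m = 19:30 Varkir Prefecture standard time.
The standard-time date in Varkir Prefecture, March 28, 2024, does not fall between 31 March and 11 November, so daylight saving is not in effect and Varkir Prefecture is at UTC+04:30.
15:00 UTC + 4h30m = 19:30 local.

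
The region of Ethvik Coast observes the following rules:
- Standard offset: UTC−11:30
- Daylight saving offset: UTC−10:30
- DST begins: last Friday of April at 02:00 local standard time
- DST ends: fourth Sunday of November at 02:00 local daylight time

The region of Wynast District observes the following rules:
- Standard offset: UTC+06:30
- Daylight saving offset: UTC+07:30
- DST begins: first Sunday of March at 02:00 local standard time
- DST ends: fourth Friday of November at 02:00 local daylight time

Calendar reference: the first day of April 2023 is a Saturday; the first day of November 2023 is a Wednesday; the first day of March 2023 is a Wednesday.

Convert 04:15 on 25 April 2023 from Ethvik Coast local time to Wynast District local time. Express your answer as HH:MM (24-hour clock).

23:15

1 April 2023 is a Saturday, so Fridays fall on 7, 14, 21, 28; the last is April 28.
1 November 2023 is a Wednesday, so the first Sunday is November 5 and the fourth is November 26.
25 April 2023 does not fall between 28 April and 26 November, so daylight saving is not in effect and Ethvik Coast is at UTC−11:30.
04:15 Ethvik Coast + 11h30m = 15:45 UTC.
1 March 2023 is a Wednesday, so the first Sunday is March 5.
1 November 2023 is a Wednesday, so the first Friday is November 3 and the fourth is November 24.
At the standard offset (UTC+06:30), 15:45 UTC + 6h30m = 22:15 Wynast District standard time.
Daylight saving runs 5 March – 24 November; the standard-time date in Wynast District, 25 April 2023, is inside that window, so Wynast District is at UTC+07:30.
15:45 UTC + 7h30m = 23:15 Wynast District.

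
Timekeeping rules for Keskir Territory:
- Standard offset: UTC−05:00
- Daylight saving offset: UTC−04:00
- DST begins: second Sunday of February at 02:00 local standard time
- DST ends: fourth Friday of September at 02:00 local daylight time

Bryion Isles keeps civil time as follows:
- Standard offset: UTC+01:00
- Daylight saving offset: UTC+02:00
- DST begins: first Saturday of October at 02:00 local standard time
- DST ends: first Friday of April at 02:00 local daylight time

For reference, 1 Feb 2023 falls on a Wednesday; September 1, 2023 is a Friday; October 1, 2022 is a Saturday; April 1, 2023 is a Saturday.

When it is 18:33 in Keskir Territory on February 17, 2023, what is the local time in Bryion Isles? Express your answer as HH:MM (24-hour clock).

00:33

1 February 2023 is a Wednesday, so the first Sunday is February 5 and the second is February 12.
1 September 2023 is a Friday, so the first Friday is September 1 and the fourth is September 22.
February 17, 2023 falls between 12 February and 22 September, so daylight saving is in effect and Keskir Territory is at UTC−04:00.
18:33 Keskir Territory + 4h = 22:33 UTC.
1 October 2022 is a Saturday, so the first Saturday is October 1.
1 April 2023 is a Saturday, so the first Friday is April 7.
At the standard offset (UTC+01:00), 22:33 UTC + 1h = 23:33 Bryion Isles standard time.
The standard-time date in Bryion Isles, February 17, 2023, lies within the daylight-saving period (1 October 2022 – 7 April 2023), so Bryion Isles is on daylight time, UTC+02:00.
22:33 UTC + 2h = 00:33 Bryion Isles (rolling into the next day, 18 February 2023).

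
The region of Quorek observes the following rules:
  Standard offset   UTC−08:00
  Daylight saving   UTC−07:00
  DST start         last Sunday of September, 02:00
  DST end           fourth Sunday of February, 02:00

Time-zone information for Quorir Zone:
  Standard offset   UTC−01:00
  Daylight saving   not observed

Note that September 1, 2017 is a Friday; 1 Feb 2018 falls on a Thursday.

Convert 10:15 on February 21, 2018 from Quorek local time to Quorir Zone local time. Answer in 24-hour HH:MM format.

16:15

1 September 2017 is a Friday, so Sundays fall on 3, 10, 17, 24; the last is September 24.
1 February 2018 is a Thursday, so the first Sunday is February 4 and the fourth is February 25.
February 21, 2018 falls between 24 September 2017 and 25 February 2018, so daylight saving is in effect and Quorek is at UTC−07:00.
10:15 Quorek + 7h = 17:15 UTC.
Quorir Zone stays on UTC−01:00 all year.
17:15 UTC − 1h = 16:15 Quorir Zone.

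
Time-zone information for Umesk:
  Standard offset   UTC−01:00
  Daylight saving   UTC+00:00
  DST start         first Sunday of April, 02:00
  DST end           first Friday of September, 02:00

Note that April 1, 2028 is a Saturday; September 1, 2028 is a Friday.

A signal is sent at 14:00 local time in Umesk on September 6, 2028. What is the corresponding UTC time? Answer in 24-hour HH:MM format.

1 April 2028 is a Saturday, so the first Sunday is April 2.
1 September 2028 is a Friday, so the first Friday is September 1.
September 6, 2028 is outside the daylight-saving period (2 April – 1 September), so Umesk is on standard time, UTC−01:00.
14:00 local + 1h = 15:00 UTC.

15:00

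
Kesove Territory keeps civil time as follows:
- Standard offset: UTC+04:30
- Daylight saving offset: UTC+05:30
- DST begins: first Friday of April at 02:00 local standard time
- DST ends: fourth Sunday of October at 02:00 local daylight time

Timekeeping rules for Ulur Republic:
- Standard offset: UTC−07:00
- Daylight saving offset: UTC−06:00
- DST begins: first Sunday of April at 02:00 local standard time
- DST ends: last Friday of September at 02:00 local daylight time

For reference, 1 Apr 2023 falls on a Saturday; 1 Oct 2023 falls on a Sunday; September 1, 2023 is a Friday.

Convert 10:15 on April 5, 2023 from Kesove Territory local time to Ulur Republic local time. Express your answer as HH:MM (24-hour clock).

1 April 2023 is a Saturday, so the first Friday is April 7.
1 October 2023 is a Sunday, so the first Sunday is October 1 and the fourth is October 22.
Daylight saving runs 7 April – 22 October; April 5, 2023 is outside that window, so Kesove Territory is on standard time at UTC+04:30.
10:15 Kesove Territory − 4h30m = 05:45 UTC.
1 April 2023 is a Saturday, so the first Sunday is April 2.
1 September 2023 is a Friday, so Fridays fall on 1, 8, 15, 22, 29; the last is September 29.
At the standard offset (UTC−07:00), 05:45 UTC − 7h = 22:45 Ulur Republic standard time (rolling into the previous day, 4 April 2023).
The standard-time date in Ulur Republic, April 4, 2023, falls between 2 April and 29 September, so daylight saving is in effect and Ulur Republic is at UTC−06:00.
05:45 UTC − 6h = 23:45 Ulur Republic (rolling into the previous day, 4 April 2023).

23:45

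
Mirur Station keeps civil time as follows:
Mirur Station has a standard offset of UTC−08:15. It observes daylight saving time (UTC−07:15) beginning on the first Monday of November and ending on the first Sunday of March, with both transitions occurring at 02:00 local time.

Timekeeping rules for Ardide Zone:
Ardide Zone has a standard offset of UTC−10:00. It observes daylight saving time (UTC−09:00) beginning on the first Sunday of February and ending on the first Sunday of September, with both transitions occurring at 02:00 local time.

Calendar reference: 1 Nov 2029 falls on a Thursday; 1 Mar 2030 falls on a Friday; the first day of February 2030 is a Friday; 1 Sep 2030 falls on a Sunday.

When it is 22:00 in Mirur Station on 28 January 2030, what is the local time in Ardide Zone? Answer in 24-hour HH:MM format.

19:15

1 November 2029 is a Thursday, so the first Monday is November 5.
1 March 2030 is a Friday, so the first Sunday is March 3.
Daylight saving runs 5 November 2029 – 3 March 2030; 28 January 2030 is inside that window, so Mirur Station is at UTC−07:15.
22:00 Mirur Station + 7h15m = 05:15 UTC (rolling into the next day, 29 January 2030).
1 February 2030 is a Friday, so the first Sunday is February 3.
1 September 2030 is a Sunday, so the first Sunday is September 1.
At the standard offset (UTC−10:00), 05:15 UTC − 10h = 19:15 Ardide Zone standard time (rolling into the previous day, 28 January 2030).
The standard-time date in Ardide Zone, 28 January 2030, does not fall between 3 February and 1 September, so daylight saving is not in effect and Ardide Zone is at UTC−10:00.
05:15 UTC − 10h = 19:15 Ardide Zone (rolling into the previous day, 28 January 2030).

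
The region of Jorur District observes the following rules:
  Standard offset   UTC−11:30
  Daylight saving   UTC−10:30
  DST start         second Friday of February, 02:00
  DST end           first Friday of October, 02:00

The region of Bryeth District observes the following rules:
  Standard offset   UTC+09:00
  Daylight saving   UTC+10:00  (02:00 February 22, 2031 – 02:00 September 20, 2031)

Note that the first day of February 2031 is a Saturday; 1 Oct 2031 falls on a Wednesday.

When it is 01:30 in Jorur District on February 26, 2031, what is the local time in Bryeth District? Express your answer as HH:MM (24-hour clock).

1 February 2031 is a Saturday, so the first Friday is February 7 and the second is February 14.
1 October 2031 is a Wednesday, so the first Friday is October 3.
Daylight saving runs 14 February – 3 October; February 26, 2031 is inside that window, so Jorur District is at UTC−10:30.
01:30 Jorur District + 10h30m = 12:00 UTC.
At the standard offset (UTC+09:00), 12:00 UTC + 9h = 21:00 Bryeth District standard time.
The standard-time date in Bryeth District, February 26, 2031, lies within the daylight-saving period (22 February – 20 September), so Bryeth District is on daylight time, UTC+10:00.
12:00 UTC + 10h = 22:00 Bryeth District.

22:00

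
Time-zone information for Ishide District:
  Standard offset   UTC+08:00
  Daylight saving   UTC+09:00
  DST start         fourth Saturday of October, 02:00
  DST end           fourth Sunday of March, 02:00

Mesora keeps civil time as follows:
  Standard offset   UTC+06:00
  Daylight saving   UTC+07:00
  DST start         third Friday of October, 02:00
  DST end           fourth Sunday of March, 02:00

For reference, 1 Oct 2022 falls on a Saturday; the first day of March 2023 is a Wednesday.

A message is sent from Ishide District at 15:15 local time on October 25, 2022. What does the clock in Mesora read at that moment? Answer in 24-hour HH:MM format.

13:15

1 October 2022 is a Saturday, so the first Saturday is October 1 and the fourth is October 22.
1 March 2023 is a Wednesday, so the first Sunday is March 5 and the fourth is March 26.
October 25, 2022 falls between 22 October 2022 and 26 March 2023, so daylight saving is in effect and Ishide District is at UTC+09:00.
15:15 Ishide District − 9h = 06:15 UTC.
1 October 2022 is a Saturday, so the first Friday is October 7 and the third is October 21.
1 March 2023 is a Wednesday, so the first Sunday is March 5 and the fourth is March 26.
At the standard offset (UTC+06:00), 06:15 UTC + 6h = 12:15 Mesora standard time.
The standard-time date in Mesora, October 25, 2022, lies within the daylight-saving period (21 October 2022 – 26 March 2023), so Mesora is on daylight time, UTC+07:00.
06:15 UTC + 7h = 13:15 Mesora.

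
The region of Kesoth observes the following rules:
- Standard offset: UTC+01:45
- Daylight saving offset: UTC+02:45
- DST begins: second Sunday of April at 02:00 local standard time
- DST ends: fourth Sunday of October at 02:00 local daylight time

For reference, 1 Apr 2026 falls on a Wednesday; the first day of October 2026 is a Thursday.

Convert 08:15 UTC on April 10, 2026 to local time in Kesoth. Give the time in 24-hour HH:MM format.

10:00

1 April 2026 is a Wednesday, so the first Sunday is April 5 and the second is April 12.
1 October 2026 is a Thursday, so the first Sunday is October 4 and the fourth is October 25.
At the standard offset (UTC+01:45), 08:15 UTC + 1h45m = 10:00 Kesoth standard time.
The standard-time date in Kesoth, April 10, 2026, does not fall between 12 April and 25 October, so daylight saving is not in effect and Kesoth is at UTC+01:45.
08:15 UTC + 1h45m = 10:00 local.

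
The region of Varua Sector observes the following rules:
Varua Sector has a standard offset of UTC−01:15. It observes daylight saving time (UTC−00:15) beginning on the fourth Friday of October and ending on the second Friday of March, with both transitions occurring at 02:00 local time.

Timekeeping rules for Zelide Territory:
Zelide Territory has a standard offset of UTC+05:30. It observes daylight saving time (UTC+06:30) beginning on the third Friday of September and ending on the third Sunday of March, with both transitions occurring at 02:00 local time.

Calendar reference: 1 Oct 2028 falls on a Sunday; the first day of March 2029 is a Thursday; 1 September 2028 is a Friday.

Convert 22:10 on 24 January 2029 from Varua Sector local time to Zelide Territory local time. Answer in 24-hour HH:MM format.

1 October 2028 is a Sunday, so the first Friday is October 6 and the fourth is October 27.
1 March 2029 is a Thursday, so the first Friday is March 2 and the second is March 9.
24 January 2029 lies within the daylight-saving period (27 October 2028 – 9 March 2029), so Varua Sector is on daylight time, UTC−00:15.
22:10 Varua Sector + 0h15m = 22:25 UTC.
1 September 2028 is a Friday, so the first Friday is September 1 and the third is September 15.
1 March 2029 is a Thursday, so the first Sunday is March 4 and the third is March 18.
At the standard offset (UTC+05:30), 22:25 UTC + 5h30m = 03:55 Zelide Territory standard time (rolling into the next day, 25 January 2029).
Daylight saving runs 15 September 2028 – 18 March 2029; the standard-time date in Zelide Territory, 25 January 2029, is inside that window, so Zelide Territory is at UTC+06:30.
22:25 UTC + 6h30m = 04:55 Zelide Territory (rolling into the next day, 25 January 2029).

04:55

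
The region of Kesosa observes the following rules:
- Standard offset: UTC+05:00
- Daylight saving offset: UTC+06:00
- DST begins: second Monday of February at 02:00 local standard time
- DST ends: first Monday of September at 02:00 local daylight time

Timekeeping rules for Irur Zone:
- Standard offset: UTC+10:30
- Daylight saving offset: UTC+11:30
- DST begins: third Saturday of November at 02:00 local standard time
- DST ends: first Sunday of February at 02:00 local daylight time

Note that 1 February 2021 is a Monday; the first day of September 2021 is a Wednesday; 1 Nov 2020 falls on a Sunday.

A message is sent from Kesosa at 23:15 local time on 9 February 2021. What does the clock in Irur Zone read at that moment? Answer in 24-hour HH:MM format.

1 February 2021 is a Monday, so the first Monday is February 1 and the second is February 8.
1 September 2021 is a Wednesday, so the first Monday is September 6.
Daylight saving runs 8 February – 6 September; 9 February 2021 is inside that window, so Kesosa is at UTC+06:00.
23:15 Kesosa − 6h = 17:15 UTC.
1 November 2020 is a Sunday, so the first Saturday is November 7 and the third is November 21.
1 February 2021 is a Monday, so the first Sunday is February 7.
At the standard offset (UTC+10:30), 17:15 UTC + 10h30m = 03:45 Irur Zone standard time (rolling into the next day, 10 February 2021).
Daylight saving runs 21 November 2020 – 7 February 2021; the standard-time date in Irur Zone, 10 February 2021, is outside that window, so Irur Zone is on standard time at UTC+10:30.
17:15 UTC + 10h30m = 03:45 Irur Zone (rolling into the next day, 10 February 2021).

03:45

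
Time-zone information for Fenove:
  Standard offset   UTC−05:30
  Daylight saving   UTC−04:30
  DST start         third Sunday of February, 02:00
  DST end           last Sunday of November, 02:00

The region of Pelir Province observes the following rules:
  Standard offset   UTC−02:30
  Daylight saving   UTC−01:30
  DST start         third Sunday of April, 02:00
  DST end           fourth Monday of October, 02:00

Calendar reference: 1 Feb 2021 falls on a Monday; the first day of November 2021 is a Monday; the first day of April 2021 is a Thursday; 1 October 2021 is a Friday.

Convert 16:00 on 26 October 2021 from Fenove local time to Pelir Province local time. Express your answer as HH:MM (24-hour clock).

1 February 2021 is a Monday, so the first Sunday is February 7 and the third is February 21.
1 November 2021 is a Monday, so Sundays fall on 7, 14, 21, 28; the last is November 28.
26 October 2021 lies within the daylight-saving period (21 February – 28 November), so Fenove is on daylight time, UTC−04:30.
16:00 Fenove + 4h30m = 20:30 UTC.
1 April 2021 is a Thursday, so the first Sunday is April 4 and the third is April 18.
1 October 2021 is a Friday, so the first Monday is October 4 and the fourth is October 25.
At the standard offset (UTC−02:30), 20:30 UTC − 2h30m = 18:00 Pelir Province standard time.
The standard-time date in Pelir Province, 26 October 2021, is outside the daylight-saving period (18 April – 25 October), so Pelir Province is on standard time, UTC−02:30.
20:30 UTC − 2h30m = 18:00 Pelir Province.

18:00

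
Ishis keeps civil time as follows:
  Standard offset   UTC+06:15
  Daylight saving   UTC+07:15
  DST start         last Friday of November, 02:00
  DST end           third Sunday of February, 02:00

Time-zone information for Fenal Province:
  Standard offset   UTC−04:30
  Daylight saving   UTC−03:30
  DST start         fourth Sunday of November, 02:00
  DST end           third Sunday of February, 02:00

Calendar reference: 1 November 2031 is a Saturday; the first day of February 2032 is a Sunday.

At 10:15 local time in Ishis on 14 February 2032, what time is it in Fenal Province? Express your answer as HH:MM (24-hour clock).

23:30

1 November 2031 is a Saturday, so Fridays fall on 7, 14, 21, 28; the last is November 28.
1 February 2032 is a Sunday, so the first Sunday is February 1 and the third is February 15.
14 February 2032 lies within the daylight-saving period (28 November 2031 – 15 February 2032), so Ishis is on daylight time, UTC+07:15.
10:15 Ishis − 7h15m = 03:00 UTC.
1 November 2031 is a Saturday, so the first Sunday is November 2 and the fourth is November 23.
1 February 2032 is a Sunday, so the first Sunday is February 1 and the third is February 15.
At the standard offset (UTC−04:30), 03:00 UTC − 4h30m = 22:30 Fenal Province standard time (rolling into the previous day, 13 February 2032).
The standard-time date in Fenal Province, 13 February 2032, falls between 23 November 2031 and 15 February 2032, so daylight saving is in effect and Fenal Province is at UTC−03:30.
03:00 UTC − 3h30m = 23:30 Fenal Province (rolling into the previous day, 13 February 2032).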